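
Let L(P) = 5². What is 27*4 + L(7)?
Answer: 133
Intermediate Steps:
L(P) = 25
27*4 + L(7) = 27*4 + 25 = 108 + 25 = 133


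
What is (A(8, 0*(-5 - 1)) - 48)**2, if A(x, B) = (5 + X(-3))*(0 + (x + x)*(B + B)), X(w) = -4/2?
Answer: 2304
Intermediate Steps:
X(w) = -2 (X(w) = -4*1/2 = -2)
A(x, B) = 12*B*x (A(x, B) = (5 - 2)*(0 + (x + x)*(B + B)) = 3*(0 + (2*x)*(2*B)) = 3*(0 + 4*B*x) = 3*(4*B*x) = 12*B*x)
(A(8, 0*(-5 - 1)) - 48)**2 = (12*(0*(-5 - 1))*8 - 48)**2 = (12*(0*(-6))*8 - 48)**2 = (12*0*8 - 48)**2 = (0 - 48)**2 = (-48)**2 = 2304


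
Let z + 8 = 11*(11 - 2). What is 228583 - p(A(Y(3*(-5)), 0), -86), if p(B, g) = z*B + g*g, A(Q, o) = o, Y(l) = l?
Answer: 221187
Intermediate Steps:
z = 91 (z = -8 + 11*(11 - 2) = -8 + 11*9 = -8 + 99 = 91)
p(B, g) = g² + 91*B (p(B, g) = 91*B + g*g = 91*B + g² = g² + 91*B)
228583 - p(A(Y(3*(-5)), 0), -86) = 228583 - ((-86)² + 91*0) = 228583 - (7396 + 0) = 228583 - 1*7396 = 228583 - 7396 = 221187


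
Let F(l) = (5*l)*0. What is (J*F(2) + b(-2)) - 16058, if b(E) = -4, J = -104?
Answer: -16062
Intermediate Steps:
F(l) = 0
(J*F(2) + b(-2)) - 16058 = (-104*0 - 4) - 16058 = (0 - 4) - 16058 = -4 - 16058 = -16062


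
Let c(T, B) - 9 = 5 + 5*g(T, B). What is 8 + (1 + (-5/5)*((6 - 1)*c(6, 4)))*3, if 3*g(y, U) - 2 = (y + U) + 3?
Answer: -574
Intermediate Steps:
g(y, U) = 5/3 + U/3 + y/3 (g(y, U) = ⅔ + ((y + U) + 3)/3 = ⅔ + ((U + y) + 3)/3 = ⅔ + (3 + U + y)/3 = ⅔ + (1 + U/3 + y/3) = 5/3 + U/3 + y/3)
c(T, B) = 67/3 + 5*B/3 + 5*T/3 (c(T, B) = 9 + (5 + 5*(5/3 + B/3 + T/3)) = 9 + (5 + (25/3 + 5*B/3 + 5*T/3)) = 9 + (40/3 + 5*B/3 + 5*T/3) = 67/3 + 5*B/3 + 5*T/3)
8 + (1 + (-5/5)*((6 - 1)*c(6, 4)))*3 = 8 + (1 + (-5/5)*((6 - 1)*(67/3 + (5/3)*4 + (5/3)*6)))*3 = 8 + (1 + (-5*⅕)*(5*(67/3 + 20/3 + 10)))*3 = 8 + (1 - 5*39)*3 = 8 + (1 - 1*195)*3 = 8 + (1 - 195)*3 = 8 - 194*3 = 8 - 582 = -574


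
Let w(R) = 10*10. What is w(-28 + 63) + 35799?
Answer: 35899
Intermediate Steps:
w(R) = 100
w(-28 + 63) + 35799 = 100 + 35799 = 35899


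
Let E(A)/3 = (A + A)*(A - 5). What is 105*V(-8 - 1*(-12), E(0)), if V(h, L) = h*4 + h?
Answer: 2100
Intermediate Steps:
E(A) = 6*A*(-5 + A) (E(A) = 3*((A + A)*(A - 5)) = 3*((2*A)*(-5 + A)) = 3*(2*A*(-5 + A)) = 6*A*(-5 + A))
V(h, L) = 5*h (V(h, L) = 4*h + h = 5*h)
105*V(-8 - 1*(-12), E(0)) = 105*(5*(-8 - 1*(-12))) = 105*(5*(-8 + 12)) = 105*(5*4) = 105*20 = 2100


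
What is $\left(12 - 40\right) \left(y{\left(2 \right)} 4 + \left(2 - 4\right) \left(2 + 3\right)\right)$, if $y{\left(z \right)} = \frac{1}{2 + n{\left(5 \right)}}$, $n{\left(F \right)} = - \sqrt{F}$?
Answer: $504 + 112 \sqrt{5} \approx 754.44$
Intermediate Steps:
$y{\left(z \right)} = \frac{1}{2 - \sqrt{5}}$
$\left(12 - 40\right) \left(y{\left(2 \right)} 4 + \left(2 - 4\right) \left(2 + 3\right)\right) = \left(12 - 40\right) \left(\left(-2 - \sqrt{5}\right) 4 + \left(2 - 4\right) \left(2 + 3\right)\right) = - 28 \left(\left(-8 - 4 \sqrt{5}\right) - 10\right) = - 28 \left(-18 - 4 \sqrt{5}\right) = 504 + 112 \sqrt{5}$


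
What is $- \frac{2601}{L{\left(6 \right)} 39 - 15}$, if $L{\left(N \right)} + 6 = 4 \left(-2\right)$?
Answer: $\frac{51}{11} \approx 4.6364$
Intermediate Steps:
$L{\left(N \right)} = -14$ ($L{\left(N \right)} = -6 + 4 \left(-2\right) = -6 - 8 = -14$)
$- \frac{2601}{L{\left(6 \right)} 39 - 15} = - \frac{2601}{\left(-14\right) 39 - 15} = - \frac{2601}{-546 - 15} = - \frac{2601}{-561} = \left(-2601\right) \left(- \frac{1}{561}\right) = \frac{51}{11}$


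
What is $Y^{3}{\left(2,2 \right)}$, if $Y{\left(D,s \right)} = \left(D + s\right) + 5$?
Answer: $729$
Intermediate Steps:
$Y{\left(D,s \right)} = 5 + D + s$
$Y^{3}{\left(2,2 \right)} = \left(5 + 2 + 2\right)^{3} = 9^{3} = 729$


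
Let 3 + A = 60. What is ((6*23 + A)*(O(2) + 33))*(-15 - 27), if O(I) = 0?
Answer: -270270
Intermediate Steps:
A = 57 (A = -3 + 60 = 57)
((6*23 + A)*(O(2) + 33))*(-15 - 27) = ((6*23 + 57)*(0 + 33))*(-15 - 27) = ((138 + 57)*33)*(-42) = (195*33)*(-42) = 6435*(-42) = -270270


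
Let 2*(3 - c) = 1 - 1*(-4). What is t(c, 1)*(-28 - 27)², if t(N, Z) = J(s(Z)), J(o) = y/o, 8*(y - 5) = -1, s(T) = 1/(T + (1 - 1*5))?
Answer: -353925/8 ≈ -44241.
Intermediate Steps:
s(T) = 1/(-4 + T) (s(T) = 1/(T + (1 - 5)) = 1/(T - 4) = 1/(-4 + T))
y = 39/8 (y = 5 + (⅛)*(-1) = 5 - ⅛ = 39/8 ≈ 4.8750)
c = ½ (c = 3 - (1 - 1*(-4))/2 = 3 - (1 + 4)/2 = 3 - ½*5 = 3 - 5/2 = ½ ≈ 0.50000)
J(o) = 39/(8*o)
t(N, Z) = -39/2 + 39*Z/8 (t(N, Z) = 39/(8*(1/(-4 + Z))) = 39*(-4 + Z)/8 = -39/2 + 39*Z/8)
t(c, 1)*(-28 - 27)² = (-39/2 + (39/8)*1)*(-28 - 27)² = (-39/2 + 39/8)*(-55)² = -117/8*3025 = -353925/8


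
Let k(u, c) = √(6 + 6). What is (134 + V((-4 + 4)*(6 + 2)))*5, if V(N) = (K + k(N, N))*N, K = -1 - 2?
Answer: 670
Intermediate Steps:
k(u, c) = 2*√3 (k(u, c) = √12 = 2*√3)
K = -3
V(N) = N*(-3 + 2*√3) (V(N) = (-3 + 2*√3)*N = N*(-3 + 2*√3))
(134 + V((-4 + 4)*(6 + 2)))*5 = (134 + ((-4 + 4)*(6 + 2))*(-3 + 2*√3))*5 = (134 + (0*8)*(-3 + 2*√3))*5 = (134 + 0*(-3 + 2*√3))*5 = (134 + 0)*5 = 134*5 = 670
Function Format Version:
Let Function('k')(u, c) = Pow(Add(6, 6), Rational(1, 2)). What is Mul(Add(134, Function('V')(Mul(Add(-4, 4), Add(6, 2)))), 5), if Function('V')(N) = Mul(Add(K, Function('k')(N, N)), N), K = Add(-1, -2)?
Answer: 670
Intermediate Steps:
Function('k')(u, c) = Mul(2, Pow(3, Rational(1, 2))) (Function('k')(u, c) = Pow(12, Rational(1, 2)) = Mul(2, Pow(3, Rational(1, 2))))
K = -3
Function('V')(N) = Mul(N, Add(-3, Mul(2, Pow(3, Rational(1, 2))))) (Function('V')(N) = Mul(Add(-3, Mul(2, Pow(3, Rational(1, 2)))), N) = Mul(N, Add(-3, Mul(2, Pow(3, Rational(1, 2))))))
Mul(Add(134, Function('V')(Mul(Add(-4, 4), Add(6, 2)))), 5) = Mul(Add(134, Mul(Mul(Add(-4, 4), Add(6, 2)), Add(-3, Mul(2, Pow(3, Rational(1, 2)))))), 5) = Mul(Add(134, Mul(Mul(0, 8), Add(-3, Mul(2, Pow(3, Rational(1, 2)))))), 5) = Mul(Add(134, Mul(0, Add(-3, Mul(2, Pow(3, Rational(1, 2)))))), 5) = Mul(Add(134, 0), 5) = Mul(134, 5) = 670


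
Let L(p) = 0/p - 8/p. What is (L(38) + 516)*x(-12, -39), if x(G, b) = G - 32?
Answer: -431200/19 ≈ -22695.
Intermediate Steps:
x(G, b) = -32 + G
L(p) = -8/p (L(p) = 0 - 8/p = -8/p)
(L(38) + 516)*x(-12, -39) = (-8/38 + 516)*(-32 - 12) = (-8*1/38 + 516)*(-44) = (-4/19 + 516)*(-44) = (9800/19)*(-44) = -431200/19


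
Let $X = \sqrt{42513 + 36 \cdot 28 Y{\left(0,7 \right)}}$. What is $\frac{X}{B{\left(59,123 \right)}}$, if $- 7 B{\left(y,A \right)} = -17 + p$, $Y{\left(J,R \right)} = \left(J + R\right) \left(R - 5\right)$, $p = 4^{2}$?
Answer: $35 \sqrt{2265} \approx 1665.7$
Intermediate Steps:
$p = 16$
$Y{\left(J,R \right)} = \left(-5 + R\right) \left(J + R\right)$ ($Y{\left(J,R \right)} = \left(J + R\right) \left(-5 + R\right) = \left(-5 + R\right) \left(J + R\right)$)
$B{\left(y,A \right)} = \frac{1}{7}$ ($B{\left(y,A \right)} = - \frac{-17 + 16}{7} = \left(- \frac{1}{7}\right) \left(-1\right) = \frac{1}{7}$)
$X = 5 \sqrt{2265}$ ($X = \sqrt{42513 + 36 \cdot 28 \left(7^{2} - 0 - 35 + 0 \cdot 7\right)} = \sqrt{42513 + 1008 \left(49 + 0 - 35 + 0\right)} = \sqrt{42513 + 1008 \cdot 14} = \sqrt{42513 + 14112} = \sqrt{56625} = 5 \sqrt{2265} \approx 237.96$)
$\frac{X}{B{\left(59,123 \right)}} = 5 \sqrt{2265} \frac{1}{\frac{1}{7}} = 5 \sqrt{2265} \cdot 7 = 35 \sqrt{2265}$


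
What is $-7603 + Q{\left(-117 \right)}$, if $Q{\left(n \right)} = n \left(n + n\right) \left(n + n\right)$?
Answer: $-6414055$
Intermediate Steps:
$Q{\left(n \right)} = 4 n^{3}$ ($Q{\left(n \right)} = n 2 n 2 n = 2 n^{2} \cdot 2 n = 4 n^{3}$)
$-7603 + Q{\left(-117 \right)} = -7603 + 4 \left(-117\right)^{3} = -7603 + 4 \left(-1601613\right) = -7603 - 6406452 = -6414055$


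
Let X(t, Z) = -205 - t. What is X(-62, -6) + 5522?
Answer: 5379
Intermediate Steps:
X(-62, -6) + 5522 = (-205 - 1*(-62)) + 5522 = (-205 + 62) + 5522 = -143 + 5522 = 5379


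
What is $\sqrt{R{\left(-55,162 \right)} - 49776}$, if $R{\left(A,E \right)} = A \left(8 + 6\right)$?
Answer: $i \sqrt{50546} \approx 224.82 i$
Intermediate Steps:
$R{\left(A,E \right)} = 14 A$ ($R{\left(A,E \right)} = A 14 = 14 A$)
$\sqrt{R{\left(-55,162 \right)} - 49776} = \sqrt{14 \left(-55\right) - 49776} = \sqrt{-770 - 49776} = \sqrt{-50546} = i \sqrt{50546}$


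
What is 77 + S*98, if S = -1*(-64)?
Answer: 6349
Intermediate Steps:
S = 64
77 + S*98 = 77 + 64*98 = 77 + 6272 = 6349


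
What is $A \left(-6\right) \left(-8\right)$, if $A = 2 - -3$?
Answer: $240$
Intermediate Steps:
$A = 5$ ($A = 2 + 3 = 5$)
$A \left(-6\right) \left(-8\right) = 5 \left(-6\right) \left(-8\right) = \left(-30\right) \left(-8\right) = 240$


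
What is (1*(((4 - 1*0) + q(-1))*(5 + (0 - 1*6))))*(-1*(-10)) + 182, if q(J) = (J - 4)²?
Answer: -108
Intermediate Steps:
q(J) = (-4 + J)²
(1*(((4 - 1*0) + q(-1))*(5 + (0 - 1*6))))*(-1*(-10)) + 182 = (1*(((4 - 1*0) + (-4 - 1)²)*(5 + (0 - 1*6))))*(-1*(-10)) + 182 = (1*(((4 + 0) + (-5)²)*(5 + (0 - 6))))*10 + 182 = (1*((4 + 25)*(5 - 6)))*10 + 182 = (1*(29*(-1)))*10 + 182 = (1*(-29))*10 + 182 = -29*10 + 182 = -290 + 182 = -108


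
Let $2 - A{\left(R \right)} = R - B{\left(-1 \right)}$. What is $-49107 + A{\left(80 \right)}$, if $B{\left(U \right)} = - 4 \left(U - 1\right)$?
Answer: $-49177$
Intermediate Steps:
$B{\left(U \right)} = 4 - 4 U$ ($B{\left(U \right)} = - 4 \left(-1 + U\right) = 4 - 4 U$)
$A{\left(R \right)} = 10 - R$ ($A{\left(R \right)} = 2 - \left(R - \left(4 - -4\right)\right) = 2 - \left(R - \left(4 + 4\right)\right) = 2 - \left(R - 8\right) = 2 - \left(-8 + R\right) = 10 - R$)
$-49107 + A{\left(80 \right)} = -49107 + \left(10 - 80\right) = -49107 - 70 = -49177$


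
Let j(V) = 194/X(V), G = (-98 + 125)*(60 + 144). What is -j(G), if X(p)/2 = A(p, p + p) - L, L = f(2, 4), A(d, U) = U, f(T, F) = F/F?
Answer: -97/11015 ≈ -0.0088062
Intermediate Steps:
f(T, F) = 1
L = 1
X(p) = -2 + 4*p (X(p) = 2*((p + p) - 1*1) = 2*(2*p - 1) = 2*(-1 + 2*p) = -2 + 4*p)
G = 5508 (G = 27*204 = 5508)
j(V) = 194/(-2 + 4*V)
-j(G) = -97/(-1 + 2*5508) = -97/(-1 + 11016) = -97/11015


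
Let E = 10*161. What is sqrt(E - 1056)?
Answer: sqrt(554) ≈ 23.537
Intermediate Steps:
E = 1610
sqrt(E - 1056) = sqrt(1610 - 1056) = sqrt(554)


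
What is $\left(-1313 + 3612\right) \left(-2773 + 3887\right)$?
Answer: $2561086$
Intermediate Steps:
$\left(-1313 + 3612\right) \left(-2773 + 3887\right) = 2299 \cdot 1114 = 2561086$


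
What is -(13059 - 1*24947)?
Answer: 11888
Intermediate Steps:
-(13059 - 1*24947) = -(13059 - 24947) = -1*(-11888) = 11888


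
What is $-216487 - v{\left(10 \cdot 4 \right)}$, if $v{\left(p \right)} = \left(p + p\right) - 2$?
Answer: $-216565$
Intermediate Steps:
$v{\left(p \right)} = -2 + 2 p$ ($v{\left(p \right)} = 2 p - 2 = -2 + 2 p$)
$-216487 - v{\left(10 \cdot 4 \right)} = -216487 - \left(-2 + 2 \cdot 10 \cdot 4\right) = -216487 - \left(-2 + 2 \cdot 40\right) = -216487 - \left(-2 + 80\right) = -216487 - 78 = -216565$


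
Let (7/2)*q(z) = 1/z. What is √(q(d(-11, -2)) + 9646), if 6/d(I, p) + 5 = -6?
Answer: √4253655/21 ≈ 98.211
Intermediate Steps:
d(I, p) = -6/11 (d(I, p) = 6/(-5 - 6) = 6/(-11) = 6*(-1/11) = -6/11)
q(z) = 2/(7*z)
√(q(d(-11, -2)) + 9646) = √(2/(7*(-6/11)) + 9646) = √((2/7)*(-11/6) + 9646) = √(-11/21 + 9646) = √(202555/21) = √4253655/21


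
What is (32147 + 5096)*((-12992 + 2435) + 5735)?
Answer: -179585746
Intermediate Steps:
(32147 + 5096)*((-12992 + 2435) + 5735) = 37243*(-10557 + 5735) = 37243*(-4822) = -179585746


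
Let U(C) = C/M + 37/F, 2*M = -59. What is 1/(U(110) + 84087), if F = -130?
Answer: 7670/644916507 ≈ 1.1893e-5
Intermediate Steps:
M = -59/2 (M = (½)*(-59) = -59/2 ≈ -29.500)
U(C) = -37/130 - 2*C/59 (U(C) = C/(-59/2) + 37/(-130) = C*(-2/59) + 37*(-1/130) = -2*C/59 - 37/130 = -37/130 - 2*C/59)
1/(U(110) + 84087) = 1/((-37/130 - 2/59*110) + 84087) = 1/((-37/130 - 220/59) + 84087) = 1/(-30783/7670 + 84087) = 1/(644916507/7670) = 7670/644916507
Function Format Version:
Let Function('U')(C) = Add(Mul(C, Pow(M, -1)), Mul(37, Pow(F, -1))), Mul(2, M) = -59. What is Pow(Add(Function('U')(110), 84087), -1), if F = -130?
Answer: Rational(7670, 644916507) ≈ 1.1893e-5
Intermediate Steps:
M = Rational(-59, 2) (M = Mul(Rational(1, 2), -59) = Rational(-59, 2) ≈ -29.500)
Function('U')(C) = Add(Rational(-37, 130), Mul(Rational(-2, 59), C)) (Function('U')(C) = Add(Mul(C, Pow(Rational(-59, 2), -1)), Mul(37, Pow(-130, -1))) = Add(Mul(C, Rational(-2, 59)), Mul(37, Rational(-1, 130))) = Add(Mul(Rational(-2, 59), C), Rational(-37, 130)) = Add(Rational(-37, 130), Mul(Rational(-2, 59), C)))
Pow(Add(Function('U')(110), 84087), -1) = Pow(Add(Add(Rational(-37, 130), Mul(Rational(-2, 59), 110)), 84087), -1) = Pow(Add(Add(Rational(-37, 130), Rational(-220, 59)), 84087), -1) = Pow(Add(Rational(-30783, 7670), 84087), -1) = Pow(Rational(644916507, 7670), -1) = Rational(7670, 644916507)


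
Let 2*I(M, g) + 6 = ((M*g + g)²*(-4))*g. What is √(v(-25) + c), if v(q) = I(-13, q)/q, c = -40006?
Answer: I*√5500147/5 ≈ 469.05*I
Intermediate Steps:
I(M, g) = -3 - 2*g*(g + M*g)² (I(M, g) = -3 + (((M*g + g)²*(-4))*g)/2 = -3 + (((g + M*g)²*(-4))*g)/2 = -3 + ((-4*(g + M*g)²)*g)/2 = -3 + (-4*g*(g + M*g)²)/2 = -3 - 2*g*(g + M*g)²)
v(q) = (-3 - 288*q³)/q (v(q) = (-3 - 2*q³*(1 - 13)²)/q = (-3 - 2*q³*(-12)²)/q = (-3 - 2*q³*144)/q = (-3 - 288*q³)/q)
√(v(-25) + c) = √(3*(-1 - 96*(-25)³)/(-25) - 40006) = √(3*(-1/25)*(-1 - 96*(-15625)) - 40006) = √(3*(-1/25)*(-1 + 1500000) - 40006) = √(3*(-1/25)*1499999 - 40006) = √(-4499997/25 - 40006) = √(-5500147/25) = I*√5500147/5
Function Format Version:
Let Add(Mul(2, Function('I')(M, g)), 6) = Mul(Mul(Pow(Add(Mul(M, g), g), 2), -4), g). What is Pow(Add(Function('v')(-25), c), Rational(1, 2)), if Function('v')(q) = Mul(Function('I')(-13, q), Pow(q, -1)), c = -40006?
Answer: Mul(Rational(1, 5), I, Pow(5500147, Rational(1, 2))) ≈ Mul(469.05, I)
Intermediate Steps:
Function('I')(M, g) = Add(-3, Mul(-2, g, Pow(Add(g, Mul(M, g)), 2))) (Function('I')(M, g) = Add(-3, Mul(Rational(1, 2), Mul(Mul(Pow(Add(Mul(M, g), g), 2), -4), g))) = Add(-3, Mul(Rational(1, 2), Mul(Mul(Pow(Add(g, Mul(M, g)), 2), -4), g))) = Add(-3, Mul(Rational(1, 2), Mul(Mul(-4, Pow(Add(g, Mul(M, g)), 2)), g))) = Add(-3, Mul(Rational(1, 2), Mul(-4, g, Pow(Add(g, Mul(M, g)), 2)))) = Add(-3, Mul(-2, g, Pow(Add(g, Mul(M, g)), 2))))
Function('v')(q) = Mul(Pow(q, -1), Add(-3, Mul(-288, Pow(q, 3)))) (Function('v')(q) = Mul(Add(-3, Mul(-2, Pow(q, 3), Pow(Add(1, -13), 2))), Pow(q, -1)) = Mul(Add(-3, Mul(-2, Pow(q, 3), Pow(-12, 2))), Pow(q, -1)) = Mul(Add(-3, Mul(-2, Pow(q, 3), 144)), Pow(q, -1)) = Mul(Add(-3, Mul(-288, Pow(q, 3))), Pow(q, -1)) = Mul(Pow(q, -1), Add(-3, Mul(-288, Pow(q, 3)))))
Pow(Add(Function('v')(-25), c), Rational(1, 2)) = Pow(Add(Mul(3, Pow(-25, -1), Add(-1, Mul(-96, Pow(-25, 3)))), -40006), Rational(1, 2)) = Pow(Add(Mul(3, Rational(-1, 25), Add(-1, Mul(-96, -15625))), -40006), Rational(1, 2)) = Pow(Add(Mul(3, Rational(-1, 25), Add(-1, 1500000)), -40006), Rational(1, 2)) = Pow(Add(Mul(3, Rational(-1, 25), 1499999), -40006), Rational(1, 2)) = Pow(Add(Rational(-4499997, 25), -40006), Rational(1, 2)) = Pow(Rational(-5500147, 25), Rational(1, 2)) = Mul(Rational(1, 5), I, Pow(5500147, Rational(1, 2)))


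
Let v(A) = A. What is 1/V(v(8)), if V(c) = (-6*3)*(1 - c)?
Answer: 1/126 ≈ 0.0079365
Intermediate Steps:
V(c) = -18 + 18*c (V(c) = -18*(1 - c) = -18 + 18*c)
1/V(v(8)) = 1/(-18 + 18*8) = 1/(-18 + 144) = 1/126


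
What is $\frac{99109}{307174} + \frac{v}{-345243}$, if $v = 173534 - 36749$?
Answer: $- \frac{2600035701}{35349891094} \approx -0.073551$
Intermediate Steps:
$v = 136785$
$\frac{99109}{307174} + \frac{v}{-345243} = \frac{99109}{307174} + \frac{136785}{-345243} = 99109 \cdot \frac{1}{307174} + 136785 \left(- \frac{1}{345243}\right) = \frac{99109}{307174} - \frac{45595}{115081} = - \frac{2600035701}{35349891094}$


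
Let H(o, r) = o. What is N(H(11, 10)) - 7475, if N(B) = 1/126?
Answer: -941849/126 ≈ -7475.0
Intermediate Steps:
N(B) = 1/126
N(H(11, 10)) - 7475 = 1/126 - 7475 = -941849/126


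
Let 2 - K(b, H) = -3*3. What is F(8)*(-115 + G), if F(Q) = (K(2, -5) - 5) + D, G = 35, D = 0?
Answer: -480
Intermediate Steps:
K(b, H) = 11 (K(b, H) = 2 - (-3)*3 = 2 - 1*(-9) = 2 + 9 = 11)
F(Q) = 6 (F(Q) = (11 - 5) + 0 = 6 + 0 = 6)
F(8)*(-115 + G) = 6*(-115 + 35) = 6*(-80) = -480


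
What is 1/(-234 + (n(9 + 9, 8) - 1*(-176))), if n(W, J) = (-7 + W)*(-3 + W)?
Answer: 1/107 ≈ 0.0093458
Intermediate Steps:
1/(-234 + (n(9 + 9, 8) - 1*(-176))) = 1/(-234 + ((21 + (9 + 9)**2 - 10*(9 + 9)) - 1*(-176))) = 1/(-234 + ((21 + 18**2 - 10*18) + 176)) = 1/(-234 + ((21 + 324 - 180) + 176)) = 1/(-234 + (165 + 176)) = 1/(-234 + 341) = 1/107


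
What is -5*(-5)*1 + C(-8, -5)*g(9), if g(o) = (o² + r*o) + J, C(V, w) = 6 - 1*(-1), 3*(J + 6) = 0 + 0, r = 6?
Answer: 928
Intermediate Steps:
J = -6 (J = -6 + (0 + 0)/3 = -6 + (⅓)*0 = -6 + 0 = -6)
C(V, w) = 7 (C(V, w) = 6 + 1 = 7)
g(o) = -6 + o² + 6*o (g(o) = (o² + 6*o) - 6 = -6 + o² + 6*o)
-5*(-5)*1 + C(-8, -5)*g(9) = -5*(-5)*1 + 7*(-6 + 9² + 6*9) = 25*1 + 7*(-6 + 81 + 54) = 25 + 7*129 = 25 + 903 = 928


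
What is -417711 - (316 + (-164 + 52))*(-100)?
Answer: -397311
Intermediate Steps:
-417711 - (316 + (-164 + 52))*(-100) = -417711 - (316 - 112)*(-100) = -417711 - 204*(-100) = -417711 - 1*(-20400) = -417711 + 20400 = -397311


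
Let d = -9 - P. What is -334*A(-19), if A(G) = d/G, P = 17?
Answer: -8684/19 ≈ -457.05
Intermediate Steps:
d = -26 (d = -9 - 1*17 = -9 - 17 = -26)
A(G) = -26/G
-334*A(-19) = -(-8684)/(-19) = -(-8684)*(-1)/19 = -334*26/19 = -8684/19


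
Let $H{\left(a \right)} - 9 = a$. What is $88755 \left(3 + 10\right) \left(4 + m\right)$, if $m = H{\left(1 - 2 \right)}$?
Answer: $13845780$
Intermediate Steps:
$H{\left(a \right)} = 9 + a$
$m = 8$ ($m = 9 + \left(1 - 2\right) = 9 - 1 = 8$)
$88755 \left(3 + 10\right) \left(4 + m\right) = 88755 \left(3 + 10\right) \left(4 + 8\right) = 88755 \cdot 13 \cdot 12 = 88755 \cdot 156 = 13845780$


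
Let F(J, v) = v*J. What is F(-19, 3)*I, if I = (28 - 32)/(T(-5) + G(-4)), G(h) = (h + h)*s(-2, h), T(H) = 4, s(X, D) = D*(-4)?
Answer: -57/31 ≈ -1.8387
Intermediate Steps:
s(X, D) = -4*D
G(h) = -8*h² (G(h) = (h + h)*(-4*h) = (2*h)*(-4*h) = -8*h²)
F(J, v) = J*v
I = 1/31 (I = (28 - 32)/(4 - 8*(-4)²) = -4/(4 - 8*16) = -4/(4 - 128) = -4/(-124) = -4*(-1/124) = 1/31 ≈ 0.032258)
F(-19, 3)*I = -19*3*(1/31) = -57*1/31 = -57/31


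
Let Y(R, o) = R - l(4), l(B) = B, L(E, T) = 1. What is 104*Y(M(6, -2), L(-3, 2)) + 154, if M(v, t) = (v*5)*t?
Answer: -6502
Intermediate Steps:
M(v, t) = 5*t*v (M(v, t) = (5*v)*t = 5*t*v)
Y(R, o) = -4 + R (Y(R, o) = R - 1*4 = R - 4 = -4 + R)
104*Y(M(6, -2), L(-3, 2)) + 154 = 104*(-4 + 5*(-2)*6) + 154 = 104*(-4 - 60) + 154 = 104*(-64) + 154 = -6656 + 154 = -6502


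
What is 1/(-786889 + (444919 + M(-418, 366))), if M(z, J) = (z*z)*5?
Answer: 1/531650 ≈ 1.8809e-6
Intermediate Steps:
M(z, J) = 5*z² (M(z, J) = z²*5 = 5*z²)
1/(-786889 + (444919 + M(-418, 366))) = 1/(-786889 + (444919 + 5*(-418)²)) = 1/(-786889 + (444919 + 5*174724)) = 1/(-786889 + (444919 + 873620)) = 1/(-786889 + 1318539) = 1/531650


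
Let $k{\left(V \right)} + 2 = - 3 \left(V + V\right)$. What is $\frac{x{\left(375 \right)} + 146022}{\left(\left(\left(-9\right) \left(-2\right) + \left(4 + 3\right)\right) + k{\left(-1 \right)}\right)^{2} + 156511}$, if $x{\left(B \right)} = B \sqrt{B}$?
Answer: $\frac{73011}{78676} + \frac{1875 \sqrt{15}}{157352} \approx 0.97415$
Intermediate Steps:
$x{\left(B \right)} = B^{\frac{3}{2}}$
$k{\left(V \right)} = -2 - 6 V$ ($k{\left(V \right)} = -2 - 3 \left(V + V\right) = -2 - 3 \cdot 2 V = -2 - 6 V$)
$\frac{x{\left(375 \right)} + 146022}{\left(\left(\left(-9\right) \left(-2\right) + \left(4 + 3\right)\right) + k{\left(-1 \right)}\right)^{2} + 156511} = \frac{375^{\frac{3}{2}} + 146022}{\left(\left(\left(-9\right) \left(-2\right) + \left(4 + 3\right)\right) - -4\right)^{2} + 156511} = \frac{1875 \sqrt{15} + 146022}{\left(\left(18 + 7\right) + \left(-2 + 6\right)\right)^{2} + 156511} = \frac{146022 + 1875 \sqrt{15}}{\left(25 + 4\right)^{2} + 156511} = \frac{146022 + 1875 \sqrt{15}}{29^{2} + 156511} = \frac{146022 + 1875 \sqrt{15}}{841 + 156511} = \frac{146022 + 1875 \sqrt{15}}{157352} = \left(146022 + 1875 \sqrt{15}\right) \frac{1}{157352} = \frac{73011}{78676} + \frac{1875 \sqrt{15}}{157352}$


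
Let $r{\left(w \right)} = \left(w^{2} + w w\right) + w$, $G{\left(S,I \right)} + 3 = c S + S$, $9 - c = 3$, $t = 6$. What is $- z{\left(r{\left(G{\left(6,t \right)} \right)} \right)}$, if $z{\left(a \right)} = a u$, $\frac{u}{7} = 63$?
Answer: $-1358721$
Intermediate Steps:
$u = 441$ ($u = 7 \cdot 63 = 441$)
$c = 6$ ($c = 9 - 3 = 6$)
$G{\left(S,I \right)} = -3 + 7 S$ ($G{\left(S,I \right)} = -3 + \left(6 S + S\right) = -3 + 7 S$)
$r{\left(w \right)} = w + 2 w^{2}$ ($r{\left(w \right)} = \left(w^{2} + w^{2}\right) + w = 2 w^{2} + w = w + 2 w^{2}$)
$z{\left(a \right)} = 441 a$ ($z{\left(a \right)} = a 441 = 441 a$)
$- z{\left(r{\left(G{\left(6,t \right)} \right)} \right)} = - 441 \left(-3 + 7 \cdot 6\right) \left(1 + 2 \left(-3 + 7 \cdot 6\right)\right) = - 441 \left(-3 + 42\right) \left(1 + 2 \left(-3 + 42\right)\right) = - 441 \cdot 39 \left(1 + 2 \cdot 39\right) = - 441 \cdot 39 \left(1 + 78\right) = - 441 \cdot 39 \cdot 79 = - 441 \cdot 3081 = \left(-1\right) 1358721 = -1358721$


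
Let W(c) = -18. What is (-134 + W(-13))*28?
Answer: -4256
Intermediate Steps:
(-134 + W(-13))*28 = (-134 - 18)*28 = -152*28 = -4256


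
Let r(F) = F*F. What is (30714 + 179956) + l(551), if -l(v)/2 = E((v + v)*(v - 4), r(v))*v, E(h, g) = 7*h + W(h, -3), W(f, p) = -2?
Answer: -4649740042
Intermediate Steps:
r(F) = F²
E(h, g) = -2 + 7*h (E(h, g) = 7*h - 2 = -2 + 7*h)
l(v) = -2*v*(-2 + 14*v*(-4 + v)) (l(v) = -2*(-2 + 7*((v + v)*(v - 4)))*v = -2*(-2 + 7*((2*v)*(-4 + v)))*v = -2*(-2 + 7*(2*v*(-4 + v)))*v = -2*(-2 + 14*v*(-4 + v))*v = -2*v*(-2 + 14*v*(-4 + v)))
(30714 + 179956) + l(551) = (30714 + 179956) - 4*551*(-1 + 7*551*(-4 + 551)) = 210670 - 4*551*(-1 + 7*551*547) = 210670 - 4*551*(-1 + 2109779) = 210670 - 4*551*2109778 = 210670 - 4649950712 = -4649740042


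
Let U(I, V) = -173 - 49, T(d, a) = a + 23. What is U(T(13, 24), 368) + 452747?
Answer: 452525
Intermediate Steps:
T(d, a) = 23 + a
U(I, V) = -222
U(T(13, 24), 368) + 452747 = -222 + 452747 = 452525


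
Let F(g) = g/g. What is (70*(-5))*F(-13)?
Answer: -350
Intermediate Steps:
F(g) = 1
(70*(-5))*F(-13) = (70*(-5))*1 = -350*1 = -350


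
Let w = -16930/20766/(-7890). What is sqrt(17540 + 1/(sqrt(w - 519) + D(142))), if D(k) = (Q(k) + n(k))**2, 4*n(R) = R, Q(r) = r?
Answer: 2*sqrt(2)*sqrt((754527219343677 + 4385*I*sqrt(15480481607028718))/(344140122225 + 2*I*sqrt(15480481607028718))) ≈ 132.44 - 8.6648e-11*I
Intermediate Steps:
w = 1693/16384374 (w = -16930*1/20766*(-1/7890) = -8465/10383*(-1/7890) = 1693/16384374 ≈ 0.00010333)
n(R) = R/4
D(k) = 25*k**2/16 (D(k) = (k + k/4)**2 = (5*k/4)**2 = 25*k**2/16)
sqrt(17540 + 1/(sqrt(w - 519) + D(142))) = sqrt(17540 + 1/(sqrt(1693/16384374 - 519) + (25/16)*142**2)) = sqrt(17540 + 1/(sqrt(-8503488413/16384374) + (25/16)*20164)) = sqrt(17540 + 1/(I*sqrt(15480481607028718)/5461458 + 126025/4)) = sqrt(17540 + 1/(126025/4 + I*sqrt(15480481607028718)/5461458))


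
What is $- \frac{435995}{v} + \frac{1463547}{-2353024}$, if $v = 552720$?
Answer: $- \frac{3276497137}{2322434688} \approx -1.4108$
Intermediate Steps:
$- \frac{435995}{v} + \frac{1463547}{-2353024} = - \frac{435995}{552720} + \frac{1463547}{-2353024} = \left(-435995\right) \frac{1}{552720} + 1463547 \left(- \frac{1}{2353024}\right) = - \frac{12457}{15792} - \frac{1463547}{2353024} = - \frac{3276497137}{2322434688}$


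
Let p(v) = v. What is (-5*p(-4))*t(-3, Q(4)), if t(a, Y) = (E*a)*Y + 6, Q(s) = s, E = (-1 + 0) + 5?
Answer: -840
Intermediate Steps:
E = 4 (E = -1 + 5 = 4)
t(a, Y) = 6 + 4*Y*a (t(a, Y) = (4*a)*Y + 6 = 4*Y*a + 6 = 6 + 4*Y*a)
(-5*p(-4))*t(-3, Q(4)) = (-5*(-4))*(6 + 4*4*(-3)) = 20*(6 - 48) = 20*(-42) = -840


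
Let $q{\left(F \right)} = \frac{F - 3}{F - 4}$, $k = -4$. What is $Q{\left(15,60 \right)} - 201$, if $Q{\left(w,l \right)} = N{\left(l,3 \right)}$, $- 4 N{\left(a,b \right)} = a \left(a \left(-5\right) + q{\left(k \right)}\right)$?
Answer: $\frac{34287}{8} \approx 4285.9$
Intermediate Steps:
$q{\left(F \right)} = \frac{-3 + F}{-4 + F}$
$N{\left(a,b \right)} = - \frac{a \left(\frac{7}{8} - 5 a\right)}{4}$ ($N{\left(a,b \right)} = - \frac{a \left(a \left(-5\right) + \frac{-3 - 4}{-4 - 4}\right)}{4} = - \frac{a \left(- 5 a + \frac{1}{-8} \left(-7\right)\right)}{4} = - \frac{a \left(- 5 a - - \frac{7}{8}\right)}{4} = - \frac{a \left(- 5 a + \frac{7}{8}\right)}{4} = - \frac{a \left(\frac{7}{8} - 5 a\right)}{4}$)
$Q{\left(w,l \right)} = \frac{l \left(-7 + 40 l\right)}{32}$
$Q{\left(15,60 \right)} - 201 = \frac{1}{32} \cdot 60 \left(-7 + 40 \cdot 60\right) - 201 = \frac{1}{32} \cdot 60 \left(-7 + 2400\right) - 201 = \frac{1}{32} \cdot 60 \cdot 2393 - 201 = \frac{35895}{8} - 201 = \frac{34287}{8}$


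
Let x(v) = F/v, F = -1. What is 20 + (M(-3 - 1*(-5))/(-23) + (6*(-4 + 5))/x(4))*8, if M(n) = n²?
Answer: -3988/23 ≈ -173.39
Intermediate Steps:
x(v) = -1/v
20 + (M(-3 - 1*(-5))/(-23) + (6*(-4 + 5))/x(4))*8 = 20 + ((-3 - 1*(-5))²/(-23) + (6*(-4 + 5))/((-1/4)))*8 = 20 + ((-3 + 5)²*(-1/23) + (6*1)/((-1*¼)))*8 = 20 + (2²*(-1/23) + 6/(-¼))*8 = 20 + (4*(-1/23) + 6*(-4))*8 = 20 + (-4/23 - 24)*8 = 20 - 556/23*8 = 20 - 4448/23 = -3988/23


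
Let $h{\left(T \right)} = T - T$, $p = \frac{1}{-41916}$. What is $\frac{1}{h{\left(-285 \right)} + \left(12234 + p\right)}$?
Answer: $\frac{41916}{512800343} \approx 8.1739 \cdot 10^{-5}$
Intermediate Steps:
$p = - \frac{1}{41916} \approx -2.3857 \cdot 10^{-5}$
$h{\left(T \right)} = 0$
$\frac{1}{h{\left(-285 \right)} + \left(12234 + p\right)} = \frac{1}{0 + \left(12234 - \frac{1}{41916}\right)} = \frac{1}{0 + \frac{512800343}{41916}} = \frac{1}{\frac{512800343}{41916}} = \frac{41916}{512800343}$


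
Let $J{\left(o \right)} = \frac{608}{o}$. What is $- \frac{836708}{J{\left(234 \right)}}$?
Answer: $- \frac{24473709}{76} \approx -3.2202 \cdot 10^{5}$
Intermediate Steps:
$- \frac{836708}{J{\left(234 \right)}} = - \frac{836708}{608 \cdot \frac{1}{234}} = - \frac{836708}{\frac{304}{117}} = \left(-836708\right) \frac{117}{304} = - \frac{24473709}{76}$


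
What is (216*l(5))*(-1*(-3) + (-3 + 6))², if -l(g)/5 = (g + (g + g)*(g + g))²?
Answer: -428652000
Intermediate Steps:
l(g) = -5*(g + 4*g²)² (l(g) = -5*(g + (g + g)*(g + g))² = -5*(g + (2*g)*(2*g))² = -5*(g + 4*g²)²)
(216*l(5))*(-1*(-3) + (-3 + 6))² = (216*(-5*5²*(1 + 4*5)²))*(-1*(-3) + (-3 + 6))² = (216*(-5*25*(1 + 20)²))*(3 + 3)² = (216*(-5*25*21²))*6² = (216*(-5*25*441))*36 = (216*(-55125))*36 = -11907000*36 = -428652000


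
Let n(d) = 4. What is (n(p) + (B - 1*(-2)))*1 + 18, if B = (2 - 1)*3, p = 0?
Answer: 27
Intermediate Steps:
B = 3 (B = 1*3 = 3)
(n(p) + (B - 1*(-2)))*1 + 18 = (4 + (3 - 1*(-2)))*1 + 18 = (4 + (3 + 2))*1 + 18 = (4 + 5)*1 + 18 = 9*1 + 18 = 9 + 18 = 27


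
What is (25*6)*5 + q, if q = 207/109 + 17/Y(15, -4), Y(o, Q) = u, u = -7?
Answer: 571846/763 ≈ 749.47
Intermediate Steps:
Y(o, Q) = -7
q = -404/763 (q = 207/109 + 17/(-7) = 207*(1/109) + 17*(-⅐) = 207/109 - 17/7 = -404/763 ≈ -0.52949)
(25*6)*5 + q = (25*6)*5 - 404/763 = 150*5 - 404/763 = 750 - 404/763 = 571846/763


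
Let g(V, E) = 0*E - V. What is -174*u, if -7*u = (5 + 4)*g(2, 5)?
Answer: -3132/7 ≈ -447.43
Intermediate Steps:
g(V, E) = -V (g(V, E) = 0 - V = -V)
u = 18/7 (u = -(5 + 4)*(-1*2)/7 = -9*(-2)/7 = -⅐*(-18) = 18/7 ≈ 2.5714)
-174*u = -174*18/7 = -3132/7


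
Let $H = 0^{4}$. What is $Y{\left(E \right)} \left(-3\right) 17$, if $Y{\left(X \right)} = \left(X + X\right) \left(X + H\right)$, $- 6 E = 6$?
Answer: $-102$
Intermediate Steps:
$E = -1$ ($E = \left(- \frac{1}{6}\right) 6 = -1$)
$H = 0$
$Y{\left(X \right)} = 2 X^{2}$ ($Y{\left(X \right)} = \left(X + X\right) \left(X + 0\right) = 2 X X = 2 X^{2}$)
$Y{\left(E \right)} \left(-3\right) 17 = 2 \left(-1\right)^{2} \left(-3\right) 17 = 2 \cdot 1 \left(-3\right) 17 = 2 \left(-3\right) 17 = \left(-6\right) 17 = -102$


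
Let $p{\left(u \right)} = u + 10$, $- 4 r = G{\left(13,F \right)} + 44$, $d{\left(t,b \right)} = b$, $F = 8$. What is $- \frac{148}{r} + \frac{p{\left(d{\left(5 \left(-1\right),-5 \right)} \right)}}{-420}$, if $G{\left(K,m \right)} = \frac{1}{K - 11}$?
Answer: $\frac{99367}{7476} \approx 13.291$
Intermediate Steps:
$G{\left(K,m \right)} = \frac{1}{-11 + K}$
$r = - \frac{89}{8}$ ($r = - \frac{\frac{1}{-11 + 13} + 44}{4} = - \frac{\frac{1}{2} + 44}{4} = \left(- \frac{1}{4}\right) \frac{89}{2} = - \frac{89}{8} \approx -11.125$)
$p{\left(u \right)} = 10 + u$
$- \frac{148}{r} + \frac{p{\left(d{\left(5 \left(-1\right),-5 \right)} \right)}}{-420} = - \frac{148}{- \frac{89}{8}} + \frac{10 - 5}{-420} = \left(-148\right) \left(- \frac{8}{89}\right) + 5 \left(- \frac{1}{420}\right) = \frac{1184}{89} - \frac{1}{84} = \frac{99367}{7476}$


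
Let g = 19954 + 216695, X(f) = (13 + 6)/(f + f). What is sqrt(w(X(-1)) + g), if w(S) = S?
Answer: sqrt(946558)/2 ≈ 486.46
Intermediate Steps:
X(f) = 19/(2*f) (X(f) = 19/((2*f)) = 19*(1/(2*f)) = 19/(2*f))
g = 236649
sqrt(w(X(-1)) + g) = sqrt((19/2)/(-1) + 236649) = sqrt((19/2)*(-1) + 236649) = sqrt(-19/2 + 236649) = sqrt(473279/2) = sqrt(946558)/2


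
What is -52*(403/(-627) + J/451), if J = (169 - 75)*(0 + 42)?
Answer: -10842676/25707 ≈ -421.78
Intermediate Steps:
J = 3948 (J = 94*42 = 3948)
-52*(403/(-627) + J/451) = -52*(403/(-627) + 3948/451) = -52*(403*(-1/627) + 3948*(1/451)) = -52*(-403/627 + 3948/451) = -52*208513/25707 = -10842676/25707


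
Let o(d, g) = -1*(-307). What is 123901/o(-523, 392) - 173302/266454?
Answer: 16480356670/40900689 ≈ 402.94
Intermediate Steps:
o(d, g) = 307
123901/o(-523, 392) - 173302/266454 = 123901/307 - 173302/266454 = 123901*(1/307) - 173302*1/266454 = 123901/307 - 86651/133227 = 16480356670/40900689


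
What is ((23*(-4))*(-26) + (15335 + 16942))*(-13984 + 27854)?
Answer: 480859030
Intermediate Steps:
((23*(-4))*(-26) + (15335 + 16942))*(-13984 + 27854) = (-92*(-26) + 32277)*13870 = (2392 + 32277)*13870 = 34669*13870 = 480859030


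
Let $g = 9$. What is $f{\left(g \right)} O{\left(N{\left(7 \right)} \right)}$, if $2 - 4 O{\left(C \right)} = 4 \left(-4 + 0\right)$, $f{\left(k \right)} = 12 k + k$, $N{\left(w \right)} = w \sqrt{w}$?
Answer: $\frac{1053}{2} \approx 526.5$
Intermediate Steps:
$N{\left(w \right)} = w^{\frac{3}{2}}$
$f{\left(k \right)} = 13 k$
$O{\left(C \right)} = \frac{9}{2}$ ($O{\left(C \right)} = \frac{1}{2} - \frac{4 \left(-4 + 0\right)}{4} = \frac{1}{2} - \frac{4 \left(-4\right)}{4} = \frac{1}{2} - -4 = \frac{1}{2} + 4 = \frac{9}{2}$)
$f{\left(g \right)} O{\left(N{\left(7 \right)} \right)} = 13 \cdot 9 \cdot \frac{9}{2} = 117 \cdot \frac{9}{2} = \frac{1053}{2}$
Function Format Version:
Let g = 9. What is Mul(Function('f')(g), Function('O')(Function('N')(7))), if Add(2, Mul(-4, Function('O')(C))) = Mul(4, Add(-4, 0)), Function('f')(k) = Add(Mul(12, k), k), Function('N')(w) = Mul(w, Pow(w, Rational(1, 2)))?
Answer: Rational(1053, 2) ≈ 526.50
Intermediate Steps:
Function('N')(w) = Pow(w, Rational(3, 2))
Function('f')(k) = Mul(13, k)
Function('O')(C) = Rational(9, 2) (Function('O')(C) = Add(Rational(1, 2), Mul(Rational(-1, 4), Mul(4, Add(-4, 0)))) = Add(Rational(1, 2), Mul(Rational(-1, 4), Mul(4, -4))) = Add(Rational(1, 2), Mul(Rational(-1, 4), -16)) = Add(Rational(1, 2), 4) = Rational(9, 2))
Mul(Function('f')(g), Function('O')(Function('N')(7))) = Mul(Mul(13, 9), Rational(9, 2)) = Mul(117, Rational(9, 2)) = Rational(1053, 2)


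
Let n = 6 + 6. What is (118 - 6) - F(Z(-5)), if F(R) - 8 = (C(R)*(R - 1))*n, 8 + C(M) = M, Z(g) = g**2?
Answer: -4792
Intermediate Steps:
n = 12
C(M) = -8 + M
F(R) = 8 + 12*(-1 + R)*(-8 + R) (F(R) = 8 + ((-8 + R)*(R - 1))*12 = 8 + ((-8 + R)*(-1 + R))*12 = 8 + ((-1 + R)*(-8 + R))*12 = 8 + 12*(-1 + R)*(-8 + R))
(118 - 6) - F(Z(-5)) = (118 - 6) - (104 - 108*(-5)**2 + 12*((-5)**2)**2) = 112 - (104 - 108*25 + 12*25**2) = 112 - (104 - 2700 + 12*625) = 112 - (104 - 2700 + 7500) = 112 - 1*4904 = 112 - 4904 = -4792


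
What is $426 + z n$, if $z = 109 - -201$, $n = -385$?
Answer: $-118924$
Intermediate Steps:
$z = 310$ ($z = 109 + 201 = 310$)
$426 + z n = 426 + 310 \left(-385\right) = 426 - 119350 = -118924$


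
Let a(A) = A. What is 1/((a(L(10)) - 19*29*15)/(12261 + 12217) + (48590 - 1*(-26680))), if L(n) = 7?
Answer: 12239/921225401 ≈ 1.3286e-5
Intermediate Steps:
1/((a(L(10)) - 19*29*15)/(12261 + 12217) + (48590 - 1*(-26680))) = 1/((7 - 19*29*15)/(12261 + 12217) + (48590 - 1*(-26680))) = 1/((7 - 551*15)/24478 + (48590 + 26680)) = 1/((7 - 8265)*(1/24478) + 75270) = 1/(-8258*1/24478 + 75270) = 1/(-4129/12239 + 75270) = 1/(921225401/12239) = 12239/921225401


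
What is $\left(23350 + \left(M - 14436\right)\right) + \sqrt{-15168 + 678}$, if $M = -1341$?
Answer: $7573 + 3 i \sqrt{1610} \approx 7573.0 + 120.37 i$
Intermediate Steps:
$\left(23350 + \left(M - 14436\right)\right) + \sqrt{-15168 + 678} = \left(23350 - 15777\right) + \sqrt{-15168 + 678} = \left(23350 - 15777\right) + \sqrt{-14490} = \left(23350 - 15777\right) + 3 i \sqrt{1610} = 7573 + 3 i \sqrt{1610}$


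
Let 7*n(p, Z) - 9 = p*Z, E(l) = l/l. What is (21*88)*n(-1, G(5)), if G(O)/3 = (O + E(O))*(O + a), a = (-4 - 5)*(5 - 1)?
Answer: 149688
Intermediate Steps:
a = -36 (a = -9*4 = -36)
E(l) = 1
G(O) = 3*(1 + O)*(-36 + O) (G(O) = 3*((O + 1)*(O - 36)) = 3*((1 + O)*(-36 + O)) = 3*(1 + O)*(-36 + O))
n(p, Z) = 9/7 + Z*p/7 (n(p, Z) = 9/7 + (p*Z)/7 = 9/7 + (Z*p)/7 = 9/7 + Z*p/7)
(21*88)*n(-1, G(5)) = (21*88)*(9/7 + (⅐)*(-108 - 105*5 + 3*5²)*(-1)) = 1848*(9/7 + (⅐)*(-108 - 525 + 3*25)*(-1)) = 1848*(9/7 + (⅐)*(-108 - 525 + 75)*(-1)) = 1848*(9/7 + (⅐)*(-558)*(-1)) = 1848*(9/7 + 558/7) = 1848*81 = 149688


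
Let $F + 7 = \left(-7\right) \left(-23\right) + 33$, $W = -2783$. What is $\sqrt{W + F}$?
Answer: $2 i \sqrt{649} \approx 50.951 i$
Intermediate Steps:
$F = 187$ ($F = -7 + \left(\left(-7\right) \left(-23\right) + 33\right) = -7 + \left(161 + 33\right) = -7 + 194 = 187$)
$\sqrt{W + F} = \sqrt{-2783 + 187} = \sqrt{-2596} = 2 i \sqrt{649}$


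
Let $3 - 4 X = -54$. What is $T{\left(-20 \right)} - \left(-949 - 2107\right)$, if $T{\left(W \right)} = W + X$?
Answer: $\frac{12201}{4} \approx 3050.3$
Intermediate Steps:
$X = \frac{57}{4}$ ($X = \frac{3}{4} - - \frac{27}{2} = \frac{3}{4} + \frac{27}{2} = \frac{57}{4} \approx 14.25$)
$T{\left(W \right)} = \frac{57}{4} + W$ ($T{\left(W \right)} = W + \frac{57}{4} = \frac{57}{4} + W$)
$T{\left(-20 \right)} - \left(-949 - 2107\right) = \left(\frac{57}{4} - 20\right) - \left(-949 - 2107\right) = - \frac{23}{4} - -3056 = - \frac{23}{4} + 3056 = \frac{12201}{4}$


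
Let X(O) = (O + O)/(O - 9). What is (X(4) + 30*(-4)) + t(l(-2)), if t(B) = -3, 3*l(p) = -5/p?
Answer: -623/5 ≈ -124.60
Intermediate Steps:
X(O) = 2*O/(-9 + O) (X(O) = (2*O)/(-9 + O) = 2*O/(-9 + O))
l(p) = -5/(3*p) (l(p) = (-5/p)/3 = -5/(3*p))
(X(4) + 30*(-4)) + t(l(-2)) = (2*4/(-9 + 4) + 30*(-4)) - 3 = (2*4/(-5) - 120) - 3 = (2*4*(-1/5) - 120) - 3 = (-8/5 - 120) - 3 = -608/5 - 3 = -623/5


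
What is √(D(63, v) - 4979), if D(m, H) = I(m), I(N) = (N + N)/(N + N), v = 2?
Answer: I*√4978 ≈ 70.555*I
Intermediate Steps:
I(N) = 1 (I(N) = (2*N)/((2*N)) = (2*N)*(1/(2*N)) = 1)
D(m, H) = 1
√(D(63, v) - 4979) = √(1 - 4979) = √(-4978) = I*√4978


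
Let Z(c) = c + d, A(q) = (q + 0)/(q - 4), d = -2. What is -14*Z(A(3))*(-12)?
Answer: -840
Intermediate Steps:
A(q) = q/(-4 + q)
Z(c) = -2 + c (Z(c) = c - 2 = -2 + c)
-14*Z(A(3))*(-12) = -14*(-2 + 3/(-4 + 3))*(-12) = -14*(-2 + 3/(-1))*(-12) = -14*(-2 + 3*(-1))*(-12) = -14*(-2 - 3)*(-12) = -14*(-5)*(-12) = 70*(-12) = -840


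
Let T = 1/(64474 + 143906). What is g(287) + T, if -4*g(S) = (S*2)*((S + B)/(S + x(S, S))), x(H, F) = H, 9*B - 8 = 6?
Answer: -22548451/312570 ≈ -72.139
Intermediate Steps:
B = 14/9 (B = 8/9 + (⅑)*6 = 8/9 + ⅔ = 14/9 ≈ 1.5556)
T = 1/208380 ≈ 4.7989e-6
g(S) = -7/18 - S/4 (g(S) = -S*2*(S + 14/9)/(S + S)/4 = -2*S*(14/9 + S)/((2*S))/4 = -2*S*(14/9 + S)*(1/(2*S))/4 = -2*S*(14/9 + S)/(2*S)/4 = -(14/9 + S)/4 = -7/18 - S/4)
g(287) + T = (-7/18 - ¼*287) + 1/208380 = (-7/18 - 287/4) + 1/208380 = -2597/36 + 1/208380 = -22548451/312570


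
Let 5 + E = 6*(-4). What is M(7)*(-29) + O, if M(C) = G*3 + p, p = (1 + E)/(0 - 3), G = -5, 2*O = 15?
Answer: 1031/6 ≈ 171.83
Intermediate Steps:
O = 15/2 (O = (½)*15 = 15/2 ≈ 7.5000)
E = -29 (E = -5 + 6*(-4) = -5 - 24 = -29)
p = 28/3 (p = (1 - 29)/(0 - 3) = -28/(-3) = -28*(-⅓) = 28/3 ≈ 9.3333)
M(C) = -17/3 (M(C) = -5*3 + 28/3 = -15 + 28/3 = -17/3)
M(7)*(-29) + O = -17/3*(-29) + 15/2 = 493/3 + 15/2 = 1031/6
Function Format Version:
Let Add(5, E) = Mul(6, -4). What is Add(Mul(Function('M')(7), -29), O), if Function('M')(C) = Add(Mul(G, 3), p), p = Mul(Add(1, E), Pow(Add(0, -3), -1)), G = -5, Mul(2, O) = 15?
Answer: Rational(1031, 6) ≈ 171.83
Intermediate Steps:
O = Rational(15, 2) (O = Mul(Rational(1, 2), 15) = Rational(15, 2) ≈ 7.5000)
E = -29 (E = Add(-5, Mul(6, -4)) = Add(-5, -24) = -29)
p = Rational(28, 3) (p = Mul(Add(1, -29), Pow(Add(0, -3), -1)) = Mul(-28, Pow(-3, -1)) = Mul(-28, Rational(-1, 3)) = Rational(28, 3) ≈ 9.3333)
Function('M')(C) = Rational(-17, 3) (Function('M')(C) = Add(Mul(-5, 3), Rational(28, 3)) = Add(-15, Rational(28, 3)) = Rational(-17, 3))
Add(Mul(Function('M')(7), -29), O) = Add(Mul(Rational(-17, 3), -29), Rational(15, 2)) = Add(Rational(493, 3), Rational(15, 2)) = Rational(1031, 6)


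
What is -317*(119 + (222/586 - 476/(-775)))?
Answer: -8637431506/227075 ≈ -38038.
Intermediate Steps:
-317*(119 + (222/586 - 476/(-775))) = -317*(119 + (222*(1/586) - 476*(-1/775))) = -317*(119 + (111/293 + 476/775)) = -317*(119 + 225493/227075) = -317*27247418/227075 = -8637431506/227075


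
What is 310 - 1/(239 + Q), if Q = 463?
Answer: 217619/702 ≈ 310.00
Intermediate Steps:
310 - 1/(239 + Q) = 310 - 1/(239 + 463) = 310 - 1/702 = 217619/702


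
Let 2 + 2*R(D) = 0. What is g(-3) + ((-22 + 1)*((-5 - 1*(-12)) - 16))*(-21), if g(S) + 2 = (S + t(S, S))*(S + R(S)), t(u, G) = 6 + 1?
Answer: -3987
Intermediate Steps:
R(D) = -1 (R(D) = -1 + (1/2)*0 = -1 + 0 = -1)
t(u, G) = 7
g(S) = -2 + (-1 + S)*(7 + S) (g(S) = -2 + (S + 7)*(S - 1) = -2 + (7 + S)*(-1 + S) = -2 + (-1 + S)*(7 + S))
g(-3) + ((-22 + 1)*((-5 - 1*(-12)) - 16))*(-21) = (-9 + (-3)**2 + 6*(-3)) + ((-22 + 1)*((-5 - 1*(-12)) - 16))*(-21) = (-9 + 9 - 18) - 21*((-5 + 12) - 16)*(-21) = -18 - 21*(7 - 16)*(-21) = -18 - 21*(-9)*(-21) = -18 + 189*(-21) = -18 - 3969 = -3987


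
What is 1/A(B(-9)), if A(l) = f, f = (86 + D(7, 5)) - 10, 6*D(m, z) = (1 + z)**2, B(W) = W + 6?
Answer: 1/82 ≈ 0.012195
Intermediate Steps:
B(W) = 6 + W
D(m, z) = (1 + z)**2/6
f = 82 (f = (86 + (1 + 5)**2/6) - 10 = (86 + (1/6)*6**2) - 10 = (86 + (1/6)*36) - 10 = (86 + 6) - 10 = 92 - 10 = 82)
A(l) = 82
1/A(B(-9)) = 1/82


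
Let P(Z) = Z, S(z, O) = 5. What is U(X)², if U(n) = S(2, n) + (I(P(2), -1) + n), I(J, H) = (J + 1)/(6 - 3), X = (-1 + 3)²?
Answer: 100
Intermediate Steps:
X = 4 (X = 2² = 4)
I(J, H) = ⅓ + J/3 (I(J, H) = (1 + J)/3 = (1 + J)*(⅓) = ⅓ + J/3)
U(n) = 6 + n (U(n) = 5 + ((⅓ + (⅓)*2) + n) = 5 + ((⅓ + ⅔) + n) = 5 + (1 + n) = 6 + n)
U(X)² = (6 + 4)² = 10² = 100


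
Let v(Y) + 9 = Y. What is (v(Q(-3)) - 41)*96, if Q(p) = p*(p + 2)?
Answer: -4512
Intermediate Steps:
Q(p) = p*(2 + p)
v(Y) = -9 + Y
(v(Q(-3)) - 41)*96 = ((-9 - 3*(2 - 3)) - 41)*96 = ((-9 - 3*(-1)) - 41)*96 = ((-9 + 3) - 41)*96 = (-6 - 41)*96 = -47*96 = -4512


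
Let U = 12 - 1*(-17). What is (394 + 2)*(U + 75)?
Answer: 41184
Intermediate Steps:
U = 29 (U = 12 + 17 = 29)
(394 + 2)*(U + 75) = (394 + 2)*(29 + 75) = 396*104 = 41184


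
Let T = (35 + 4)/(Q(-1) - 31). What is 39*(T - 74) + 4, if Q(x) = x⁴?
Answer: -29327/10 ≈ -2932.7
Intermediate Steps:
T = -13/10 (T = (35 + 4)/((-1)⁴ - 31) = 39/(1 - 31) = 39/(-30) = 39*(-1/30) = -13/10 ≈ -1.3000)
39*(T - 74) + 4 = 39*(-13/10 - 74) + 4 = 39*(-753/10) + 4 = -29367/10 + 4 = -29327/10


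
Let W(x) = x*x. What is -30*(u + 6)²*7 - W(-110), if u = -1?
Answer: -17350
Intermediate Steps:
W(x) = x²
-30*(u + 6)²*7 - W(-110) = -30*(-1 + 6)²*7 - 1*(-110)² = -30*5²*7 - 1*12100 = -30*25*7 - 12100 = -750*7 - 12100 = -5250 - 12100 = -17350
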